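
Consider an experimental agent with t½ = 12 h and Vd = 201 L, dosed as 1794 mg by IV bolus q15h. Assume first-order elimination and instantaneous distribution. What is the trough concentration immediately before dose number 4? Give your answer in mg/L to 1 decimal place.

f = (1/2)^(τ/t½) = (1/2)^(15/12) ≈ 0.4204.
C₀ = D/Vd = 1794/201 ≈ 8.925 mg/L.
Before the 4th dose, 3 doses have been given. Superposition: Cmin = C₀·(f + f² + … + f^3).
≈ 8.925 × (0.4204 + 0.1767 + 0.0743) ≈ 8.925 × 0.6714 ≈ 5.992 mg/L.

6.0 mg/L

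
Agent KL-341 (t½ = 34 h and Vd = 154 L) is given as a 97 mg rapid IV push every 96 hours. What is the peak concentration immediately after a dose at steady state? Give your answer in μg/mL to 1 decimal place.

k = ln2/t½ = ln2/34 ≈ 0.020387 h⁻¹; fraction remaining f = e^(−kτ) = e^(−0.020387×96) ≈ 0.1413.
Accumulation ratio R = 1/(1 − f) ≈ 1/0.8587 ≈ 1.1646.
Each bolus raises the concentration by D/Vd = 97/154 ≈ 0.630 μg/mL.
Steady-state peak Cmax,ss = C₀·R ≈ 0.630 × 1.1646 ≈ 0.734 μg/mL.

0.7 μg/mL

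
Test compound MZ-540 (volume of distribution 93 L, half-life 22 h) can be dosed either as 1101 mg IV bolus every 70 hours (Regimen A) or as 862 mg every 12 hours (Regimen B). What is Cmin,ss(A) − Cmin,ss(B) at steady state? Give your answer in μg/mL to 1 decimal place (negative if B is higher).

-18.7 μg/mL

Regimen A: f = (1/2)^(70/22) ≈ 0.1102; Cmin,ss = (1101/93)·f/(1−f) ≈ 1.466 μg/mL.
Regimen B: f = (1/2)^(12/22) ≈ 0.6852; Cmin,ss = (862/93)·f/(1−f) ≈ 20.175 μg/mL.
Difference ≈ 1.466 − 20.175 ≈ -18.709 μg/mL.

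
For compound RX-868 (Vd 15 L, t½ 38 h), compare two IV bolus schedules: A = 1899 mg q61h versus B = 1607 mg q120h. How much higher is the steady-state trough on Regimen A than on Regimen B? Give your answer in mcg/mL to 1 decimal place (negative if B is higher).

48.5 mcg/mL

Regimen A: f = (1/2)^(61/38) ≈ 0.3287; Cmin,ss = (1899/15)·f/(1−f) ≈ 61.989 mcg/mL.
Regimen B: f = (1/2)^(120/38) ≈ 0.1120; Cmin,ss = (1607/15)·f/(1−f) ≈ 13.512 mcg/mL.
Difference ≈ 61.989 − 13.512 ≈ 48.477 mcg/mL.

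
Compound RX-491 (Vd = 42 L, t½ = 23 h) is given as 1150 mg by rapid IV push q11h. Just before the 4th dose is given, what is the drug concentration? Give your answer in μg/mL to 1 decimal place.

43.9 μg/mL

f = (1/2)^(τ/t½) = (1/2)^(11/23) ≈ 0.7178.
C₀ = D/Vd = 1150/42 ≈ 27.381 μg/mL.
Before the 4th dose, 3 doses have been given. Superposition: Cmin = C₀·(f + f² + … + f^3).
≈ 27.381 × (0.7178 + 0.5152 + 0.3698) ≈ 27.381 × 1.6028 ≈ 43.886 μg/mL.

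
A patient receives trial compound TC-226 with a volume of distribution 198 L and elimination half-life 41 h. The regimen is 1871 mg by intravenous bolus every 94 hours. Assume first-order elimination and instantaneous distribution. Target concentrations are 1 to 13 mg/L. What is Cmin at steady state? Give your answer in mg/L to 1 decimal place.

τ/t½ = 94/41 ≈ 2.2927, so fraction remaining f = (1/2)^(94/41) ≈ 0.2041.
Accumulation ratio R = 1/(1 − f) ≈ 1/0.7959 ≈ 1.2564.
Each bolus raises the concentration by D/Vd = 1871/198 ≈ 9.449 mg/L.
Steady-state peak Cmax,ss = C₀·R ≈ 9.449 × 1.2564 ≈ 11.872 mg/L.
One interval later, Cmin,ss = Cmax,ss·e^(−kτ) ≈ 11.872 × 0.2041 ≈ 2.423 mg/L.
Trough 2.4 mg/L vs MEC 1 mg/L: adequate.

2.4 mg/L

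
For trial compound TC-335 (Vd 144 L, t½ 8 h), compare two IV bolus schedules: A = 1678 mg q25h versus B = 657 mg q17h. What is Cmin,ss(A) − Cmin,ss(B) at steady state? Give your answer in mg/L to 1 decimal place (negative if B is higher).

0.2 mg/L

Regimen A: f = (1/2)^(25/8) ≈ 0.1146; Cmin,ss = (1678/144)·f/(1−f) ≈ 1.508 mg/L.
Regimen B: f = (1/2)^(17/8) ≈ 0.2293; Cmin,ss = (657/144)·f/(1−f) ≈ 1.357 mg/L.
Difference ≈ 1.508 − 1.357 ≈ 0.151 mg/L.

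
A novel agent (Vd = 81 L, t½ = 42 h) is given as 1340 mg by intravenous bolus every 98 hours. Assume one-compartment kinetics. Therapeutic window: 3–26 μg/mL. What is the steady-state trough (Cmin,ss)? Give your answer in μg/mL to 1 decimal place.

4.1 μg/mL

k = ln2/t½ = ln2/42 ≈ 0.016504 h⁻¹; fraction remaining f = e^(−kτ) = e^(−0.016504×98) ≈ 0.1984.
Accumulation ratio R = 1/(1 − f) ≈ 1/0.8016 ≈ 1.2475.
Each bolus raises the concentration by D/Vd = 1340/81 ≈ 16.543 μg/mL.
Cmax,ss = C₀/(1 − f) ≈ 16.543/0.8016 ≈ 20.637 μg/mL.
Steady-state trough Cmin,ss = Cmax,ss·f ≈ 20.637 × 0.1984 ≈ 4.094 μg/mL.
Trough 4.1 μg/mL vs MEC 3 μg/mL: adequate.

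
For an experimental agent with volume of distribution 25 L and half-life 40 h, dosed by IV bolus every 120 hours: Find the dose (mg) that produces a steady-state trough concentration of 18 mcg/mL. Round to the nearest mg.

τ/t½ = 120/40 ≈ 3, so f = (1/2)^(120/40) ≈ 0.125000.
Cmin,ss = (D/Vd)·f/(1−f), so D = Cmin,ss·Vd·(1−f)/f.
D = 18 × 25 × (1−f)/f ≈ 18 × 25 × 7.00000 ≈ 3150.00 mg.

3150 mg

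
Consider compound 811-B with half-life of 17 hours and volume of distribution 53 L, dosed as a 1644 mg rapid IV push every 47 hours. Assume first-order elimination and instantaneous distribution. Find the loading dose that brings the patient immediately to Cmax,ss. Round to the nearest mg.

f = (1/2)^(47/17) ≈ 0.147143; accumulation ratio R = 1/(1−f) ≈ 1.17253.
Loading dose to hit Cmax,ss on first dose: D_load = D_maint·R ≈ 1644 × 1.17253 ≈ 1927.64 mg.

1928 mg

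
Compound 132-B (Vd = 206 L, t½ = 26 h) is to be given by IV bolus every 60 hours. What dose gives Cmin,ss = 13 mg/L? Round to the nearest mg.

τ/t½ = 60/26 ≈ 2.3077, so f = (1/2)^(60/26) ≈ 0.201983.
Cmin,ss = (D/Vd)·f/(1−f), so D = Cmin,ss·Vd·(1−f)/f.
D = 13 × 206 × (1−f)/f ≈ 13 × 206 × 3.95091 ≈ 10580.54 mg.

10581 mg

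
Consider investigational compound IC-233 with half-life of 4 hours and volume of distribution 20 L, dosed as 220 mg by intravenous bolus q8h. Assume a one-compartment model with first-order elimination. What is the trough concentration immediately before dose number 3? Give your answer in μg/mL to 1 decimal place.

3.4 μg/mL

f = (1/2)^(τ/t½) = (1/2)^(8/4) ≈ 0.2500.
C₀ = D/Vd = 220/20 ≈ 11.000 μg/mL.
Before the 3rd dose, 2 doses have been given. Superposition: Cmin = C₀·(f + f²).
≈ 11.000 × (0.2500 + 0.0625) ≈ 11.000 × 0.3125 ≈ 3.438 μg/mL.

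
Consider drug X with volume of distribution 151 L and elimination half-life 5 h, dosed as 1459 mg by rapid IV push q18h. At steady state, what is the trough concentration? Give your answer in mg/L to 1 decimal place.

τ/t½ = 18/5 ≈ 3.6, so fraction remaining f = (1/2)^(18/5) ≈ 0.0825.
At steady state, accumulation factor R = 1/(1 − e^(−kτ)) ≈ 1.0899.
Each bolus raises the concentration by D/Vd = 1459/151 ≈ 9.662 mg/L.
Cmax,ss = C₀/(1 − f) ≈ 9.662/0.9175 ≈ 10.531 mg/L.
One interval later, Cmin,ss = Cmax,ss·e^(−kτ) ≈ 10.531 × 0.0825 ≈ 0.869 mg/L.

0.9 mg/L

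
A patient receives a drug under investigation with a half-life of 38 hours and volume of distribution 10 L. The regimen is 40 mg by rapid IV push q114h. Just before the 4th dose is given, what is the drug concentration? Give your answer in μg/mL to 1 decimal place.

0.6 μg/mL

f = (1/2)^(τ/t½) = (1/2)^(114/38) ≈ 0.1250.
C₀ = D/Vd = 40/10 ≈ 4.000 μg/mL.
Before the 4th dose, 3 doses have been given. Superposition: Cmin = C₀·(f + f² + … + f^3).
≈ 4.000 × (0.1250 + 0.0156 + 0.0020) ≈ 4.000 × 0.1426 ≈ 0.570 μg/mL.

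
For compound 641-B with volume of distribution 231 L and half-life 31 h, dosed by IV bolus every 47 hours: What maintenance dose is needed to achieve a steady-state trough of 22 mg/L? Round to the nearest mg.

τ/t½ = 47/31 ≈ 1.5161, so f = (1/2)^(47/31) ≈ 0.349623.
Cmin,ss = (D/Vd)·f/(1−f), so D = Cmin,ss·Vd·(1−f)/f.
D = 22 × 231 × (1−f)/f ≈ 22 × 231 × 1.86022 ≈ 9453.64 mg.

9454 mg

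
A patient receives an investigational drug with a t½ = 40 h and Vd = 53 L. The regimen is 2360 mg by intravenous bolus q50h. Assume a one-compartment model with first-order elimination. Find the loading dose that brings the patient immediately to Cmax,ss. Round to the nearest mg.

4072 mg

f = (1/2)^(50/40) ≈ 0.420448; accumulation ratio R = 1/(1−f) ≈ 1.72547.
Loading dose to hit Cmax,ss on first dose: D_load = D_maint·R ≈ 2360 × 1.72547 ≈ 4072.11 mg.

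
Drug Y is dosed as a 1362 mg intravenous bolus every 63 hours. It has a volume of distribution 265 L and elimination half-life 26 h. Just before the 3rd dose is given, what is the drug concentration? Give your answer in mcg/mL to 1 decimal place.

f = (1/2)^(τ/t½) = (1/2)^(63/26) ≈ 0.1865.
C₀ = D/Vd = 1362/265 ≈ 5.140 mcg/mL.
Before the 3rd dose, 2 doses have been given. Superposition: Cmin = C₀·(f + f²).
≈ 5.140 × (0.1865 + 0.0348) ≈ 5.140 × 0.2213 ≈ 1.137 mcg/mL.

1.1 mcg/mL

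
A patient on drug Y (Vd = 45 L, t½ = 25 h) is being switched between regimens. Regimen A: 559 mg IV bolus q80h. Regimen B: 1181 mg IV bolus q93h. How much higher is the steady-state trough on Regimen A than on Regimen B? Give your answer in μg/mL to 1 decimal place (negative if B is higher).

Regimen A: f = (1/2)^(80/25) ≈ 0.1088; Cmin,ss = (559/45)·f/(1−f) ≈ 1.517 μg/mL.
Regimen B: f = (1/2)^(93/25) ≈ 0.0759; Cmin,ss = (1181/45)·f/(1−f) ≈ 2.156 μg/mL.
Difference ≈ 1.517 − 2.156 ≈ -0.639 μg/mL.

-0.6 μg/mL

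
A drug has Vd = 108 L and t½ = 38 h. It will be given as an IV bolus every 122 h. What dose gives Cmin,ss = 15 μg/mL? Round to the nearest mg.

τ/t½ = 122/38 ≈ 3.2105, so f = (1/2)^(122/38) ≈ 0.108028.
Cmin,ss = (D/Vd)·f/(1−f), so D = Cmin,ss·Vd·(1−f)/f.
D = 15 × 108 × (1−f)/f ≈ 15 × 108 × 8.25686 ≈ 13376.11 mg.

13376 mg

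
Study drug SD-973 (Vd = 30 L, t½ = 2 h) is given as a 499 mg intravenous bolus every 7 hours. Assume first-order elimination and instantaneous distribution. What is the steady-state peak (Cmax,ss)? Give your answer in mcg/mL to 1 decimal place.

18.2 mcg/mL

Over one 7-h interval, 7/2 ≈ 3.5 half-lives elapse, leaving f ≈ 0.0884 of each dose.
Accumulation ratio R = 1/(1 − f) ≈ 1/0.9116 ≈ 1.0970.
Single-dose peak C₀ = D/Vd = 499/30 ≈ 16.633 mcg/mL.
Cmax,ss = C₀/(1 − f) ≈ 16.633/0.9116 ≈ 18.246 mcg/mL.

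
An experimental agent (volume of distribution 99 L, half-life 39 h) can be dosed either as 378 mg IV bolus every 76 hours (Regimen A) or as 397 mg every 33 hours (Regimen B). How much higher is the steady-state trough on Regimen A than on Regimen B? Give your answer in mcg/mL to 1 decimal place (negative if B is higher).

-3.7 mcg/mL

Regimen A: f = (1/2)^(76/39) ≈ 0.2590; Cmin,ss = (378/99)·f/(1−f) ≈ 1.335 mcg/mL.
Regimen B: f = (1/2)^(33/39) ≈ 0.5563; Cmin,ss = (397/99)·f/(1−f) ≈ 5.028 mcg/mL.
Difference ≈ 1.335 − 5.028 ≈ -3.693 mcg/mL.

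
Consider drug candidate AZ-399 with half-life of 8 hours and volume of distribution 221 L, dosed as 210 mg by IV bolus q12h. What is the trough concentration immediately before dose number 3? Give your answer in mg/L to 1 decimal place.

f = (1/2)^(τ/t½) = (1/2)^(12/8) ≈ 0.3536.
C₀ = D/Vd = 210/221 ≈ 0.950 mg/L.
Before the 3rd dose, 2 doses have been given. Superposition: Cmin = C₀·(f + f²).
≈ 0.950 × (0.3536 + 0.1250) ≈ 0.950 × 0.4786 ≈ 0.455 mg/L.

0.5 mg/L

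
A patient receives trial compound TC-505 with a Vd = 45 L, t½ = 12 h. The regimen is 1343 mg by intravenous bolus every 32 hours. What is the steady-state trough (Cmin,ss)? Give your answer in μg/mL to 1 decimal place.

5.6 μg/mL

k = ln2/t½ = ln2/12 ≈ 0.057762 h⁻¹; fraction remaining f = e^(−kτ) = e^(−0.057762×32) ≈ 0.1575.
At steady state, accumulation factor R = 1/(1 − e^(−kτ)) ≈ 1.1869.
Each bolus raises the concentration by D/Vd = 1343/45 ≈ 29.844 μg/mL.
Cmax,ss = C₀/(1 − f) ≈ 29.844/0.8425 ≈ 35.423 μg/mL.
Steady-state trough Cmin,ss = Cmax,ss·f ≈ 35.423 × 0.1575 ≈ 5.579 μg/mL.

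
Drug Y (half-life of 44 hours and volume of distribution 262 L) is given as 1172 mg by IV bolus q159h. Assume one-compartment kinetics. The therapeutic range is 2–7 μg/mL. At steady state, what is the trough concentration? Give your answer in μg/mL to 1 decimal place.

0.4 μg/mL

Over one 159-h interval, 159/44 ≈ 3.6136 half-lives elapse, leaving f ≈ 0.0817 of each dose.
Accumulation ratio R = 1/(1 − f) ≈ 1/0.9183 ≈ 1.0890.
Single-dose peak C₀ = D/Vd = 1172/262 ≈ 4.473 μg/mL.
Steady-state peak Cmax,ss = C₀·R ≈ 4.473 × 1.0890 ≈ 4.871 μg/mL.
Steady-state trough Cmin,ss = Cmax,ss·f ≈ 4.871 × 0.0817 ≈ 0.398 μg/mL.
Trough 0.4 μg/mL vs MEC 2 μg/mL: subtherapeutic.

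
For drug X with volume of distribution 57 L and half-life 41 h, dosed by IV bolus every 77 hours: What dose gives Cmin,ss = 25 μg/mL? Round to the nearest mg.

τ/t½ = 77/41 ≈ 1.878, so f = (1/2)^(77/41) ≈ 0.272051.
Cmin,ss = (D/Vd)·f/(1−f), so D = Cmin,ss·Vd·(1−f)/f.
D = 25 × 57 × (1−f)/f ≈ 25 × 57 × 2.67578 ≈ 3812.99 mg.

3813 mg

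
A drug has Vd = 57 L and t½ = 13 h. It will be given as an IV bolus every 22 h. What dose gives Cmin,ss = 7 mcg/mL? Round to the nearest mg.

τ/t½ = 22/13 ≈ 1.6923, so f = (1/2)^(22/13) ≈ 0.309432.
Cmin,ss = (D/Vd)·f/(1−f), so D = Cmin,ss·Vd·(1−f)/f.
D = 7 × 57 × (1−f)/f ≈ 7 × 57 × 2.23173 ≈ 890.46 mg.

890 mg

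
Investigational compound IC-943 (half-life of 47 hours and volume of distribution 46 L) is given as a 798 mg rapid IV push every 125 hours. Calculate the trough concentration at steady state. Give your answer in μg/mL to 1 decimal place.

3.3 μg/mL

τ/t½ = 125/47 ≈ 2.6596, so fraction remaining f = (1/2)^(125/47) ≈ 0.1583.
Each bolus raises the concentration by D/Vd = 798/46 ≈ 17.348 μg/mL.
Steady-state trough Cmin,ss = C₀·f/(1−f) ≈ 17.348 × 0.1583/0.8417 ≈ 3.263 μg/mL.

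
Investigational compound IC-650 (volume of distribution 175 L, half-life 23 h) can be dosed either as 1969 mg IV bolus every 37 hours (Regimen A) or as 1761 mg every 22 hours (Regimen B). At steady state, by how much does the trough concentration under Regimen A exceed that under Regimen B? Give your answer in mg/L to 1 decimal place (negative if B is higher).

-5.2 mg/L

Regimen A: f = (1/2)^(37/23) ≈ 0.3279; Cmin,ss = (1969/175)·f/(1−f) ≈ 5.489 mg/L.
Regimen B: f = (1/2)^(22/23) ≈ 0.5153; Cmin,ss = (1761/175)·f/(1−f) ≈ 10.698 mg/L.
Difference ≈ 5.489 − 10.698 ≈ -5.209 mg/L.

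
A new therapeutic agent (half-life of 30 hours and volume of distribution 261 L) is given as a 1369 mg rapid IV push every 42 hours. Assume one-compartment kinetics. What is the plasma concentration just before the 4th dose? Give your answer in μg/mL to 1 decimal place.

3.0 μg/mL

f = (1/2)^(τ/t½) = (1/2)^(42/30) ≈ 0.3789.
C₀ = D/Vd = 1369/261 ≈ 5.245 μg/mL.
Before the 4th dose, 3 doses have been given. Superposition: Cmin = C₀·(f + f² + … + f^3).
≈ 5.245 × (0.3789 + 0.1436 + 0.0544) ≈ 5.245 × 0.5769 ≈ 3.026 μg/mL.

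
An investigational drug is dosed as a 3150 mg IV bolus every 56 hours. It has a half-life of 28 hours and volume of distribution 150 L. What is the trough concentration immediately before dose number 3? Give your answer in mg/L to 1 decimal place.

f = (1/2)^(τ/t½) = (1/2)^(56/28) ≈ 0.2500.
C₀ = D/Vd = 3150/150 ≈ 21.000 mg/L.
Before the 3rd dose, 2 doses have been given. Superposition: Cmin = C₀·(f + f²).
≈ 21.000 × (0.2500 + 0.0625) ≈ 21.000 × 0.3125 ≈ 6.562 mg/L.

6.6 mg/L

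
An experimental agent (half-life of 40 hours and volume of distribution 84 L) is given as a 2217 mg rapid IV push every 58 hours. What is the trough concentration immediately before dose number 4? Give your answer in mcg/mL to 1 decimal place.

14.5 mcg/mL

f = (1/2)^(τ/t½) = (1/2)^(58/40) ≈ 0.3660.
C₀ = D/Vd = 2217/84 ≈ 26.393 mcg/mL.
Before the 4th dose, 3 doses have been given. Superposition: Cmin = C₀·(f + f² + … + f^3).
≈ 26.393 × (0.3660 + 0.1340 + 0.0490) ≈ 26.393 × 0.5490 ≈ 14.490 mcg/mL.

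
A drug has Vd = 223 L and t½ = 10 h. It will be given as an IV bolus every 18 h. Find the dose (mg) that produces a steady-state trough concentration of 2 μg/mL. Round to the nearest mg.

τ/t½ = 18/10 ≈ 1.8, so f = (1/2)^(18/10) ≈ 0.287175.
Cmin,ss = (D/Vd)·f/(1−f), so D = Cmin,ss·Vd·(1−f)/f.
D = 2 × 223 × (1−f)/f ≈ 2 × 223 × 2.48220 ≈ 1107.06 mg.

1107 mg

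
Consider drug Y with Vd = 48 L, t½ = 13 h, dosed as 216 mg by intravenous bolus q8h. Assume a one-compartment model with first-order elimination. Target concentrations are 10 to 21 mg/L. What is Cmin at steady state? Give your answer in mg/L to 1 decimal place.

τ/t½ = 8/13 ≈ 0.61538, so fraction remaining f = (1/2)^(8/13) ≈ 0.6528.
Accumulation ratio R = 1/(1 − f) ≈ 1/0.3472 ≈ 2.8802.
Single-dose peak C₀ = D/Vd = 216/48 ≈ 4.500 mg/L.
Steady-state peak Cmax,ss = C₀·R ≈ 4.500 × 2.8802 ≈ 12.961 mg/L.
One interval later, Cmin,ss = Cmax,ss·e^(−kτ) ≈ 12.961 × 0.6528 ≈ 8.461 mg/L.
Trough 8.5 mg/L vs MEC 10 mg/L: subtherapeutic.

8.5 mg/L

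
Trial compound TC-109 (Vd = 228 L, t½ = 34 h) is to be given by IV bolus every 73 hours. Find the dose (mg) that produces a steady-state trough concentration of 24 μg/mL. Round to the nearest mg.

τ/t½ = 73/34 ≈ 2.1471, so f = (1/2)^(73/34) ≈ 0.225772.
Cmin,ss = (D/Vd)·f/(1−f), so D = Cmin,ss·Vd·(1−f)/f.
D = 24 × 228 × (1−f)/f ≈ 24 × 228 × 3.42925 ≈ 18764.86 mg.

18765 mg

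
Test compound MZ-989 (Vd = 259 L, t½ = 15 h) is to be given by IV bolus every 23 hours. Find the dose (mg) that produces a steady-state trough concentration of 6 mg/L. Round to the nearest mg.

τ/t½ = 23/15 ≈ 1.5333, so f = (1/2)^(23/15) ≈ 0.345478.
Cmin,ss = (D/Vd)·f/(1−f), so D = Cmin,ss·Vd·(1−f)/f.
D = 6 × 259 × (1−f)/f ≈ 6 × 259 × 1.89454 ≈ 2944.12 mg.

2944 mg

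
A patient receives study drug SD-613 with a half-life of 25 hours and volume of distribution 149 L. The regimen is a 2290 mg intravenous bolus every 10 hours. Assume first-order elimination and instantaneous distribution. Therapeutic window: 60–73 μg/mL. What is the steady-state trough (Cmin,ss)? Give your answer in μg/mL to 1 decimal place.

Over one 10-h interval, 10/25 ≈ 0.4 half-lives elapse, leaving f ≈ 0.7579 of each dose.
Accumulation ratio R = 1/(1 − f) ≈ 1/0.2421 ≈ 4.1305.
Each bolus raises the concentration by D/Vd = 2290/149 ≈ 15.369 μg/mL.
Steady-state peak Cmax,ss = C₀·R ≈ 15.369 × 4.1305 ≈ 63.482 μg/mL.
Steady-state trough Cmin,ss = Cmax,ss·f ≈ 63.482 × 0.7579 ≈ 48.113 μg/mL.
Trough 48.1 μg/mL vs MEC 60 μg/mL: subtherapeutic.

48.1 μg/mL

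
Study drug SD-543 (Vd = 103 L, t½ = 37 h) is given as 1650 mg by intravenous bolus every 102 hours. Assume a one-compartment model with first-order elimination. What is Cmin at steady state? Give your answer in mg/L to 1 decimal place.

Over one 102-h interval, 102/37 ≈ 2.7568 half-lives elapse, leaving f ≈ 0.1480 of each dose.
At steady state, accumulation factor R = 1/(1 − e^(−kτ)) ≈ 1.1737.
Each bolus raises the concentration by D/Vd = 1650/103 ≈ 16.019 mg/L.
Cmax,ss = C₀/(1 − f) ≈ 16.019/0.8520 ≈ 18.802 mg/L.
Steady-state trough Cmin,ss = Cmax,ss·f ≈ 18.802 × 0.1480 ≈ 2.783 mg/L.

2.8 mg/L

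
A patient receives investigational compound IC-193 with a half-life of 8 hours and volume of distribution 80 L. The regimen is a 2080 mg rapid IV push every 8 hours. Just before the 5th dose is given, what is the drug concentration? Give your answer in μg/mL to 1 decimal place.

24.4 μg/mL

f = (1/2)^(τ/t½) = (1/2)^(8/8) ≈ 0.5000.
C₀ = D/Vd = 2080/80 ≈ 26.000 μg/mL.
Before the 5th dose, 4 doses have been given. Superposition: Cmin = C₀·(f + f² + … + f^4).
≈ 26.000 × (0.5000 + 0.2500 + 0.1250 + 0.0625) ≈ 26.000 × 0.9375 ≈ 24.375 μg/mL.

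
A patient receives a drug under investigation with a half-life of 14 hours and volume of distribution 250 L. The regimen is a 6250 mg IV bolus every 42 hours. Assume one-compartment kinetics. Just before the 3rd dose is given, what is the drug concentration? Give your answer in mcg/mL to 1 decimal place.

3.5 mcg/mL

f = (1/2)^(τ/t½) = (1/2)^(42/14) ≈ 0.1250.
C₀ = D/Vd = 6250/250 ≈ 25.000 mcg/mL.
Before the 3rd dose, 2 doses have been given. Superposition: Cmin = C₀·(f + f²).
≈ 25.000 × (0.1250 + 0.0156) ≈ 25.000 × 0.1406 ≈ 3.515 mcg/mL.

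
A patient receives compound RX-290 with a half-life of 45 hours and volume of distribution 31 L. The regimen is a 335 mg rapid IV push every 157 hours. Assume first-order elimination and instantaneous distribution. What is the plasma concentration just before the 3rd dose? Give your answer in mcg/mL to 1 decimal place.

f = (1/2)^(τ/t½) = (1/2)^(157/45) ≈ 0.0891.
C₀ = D/Vd = 335/31 ≈ 10.806 mcg/mL.
Before the 3rd dose, 2 doses have been given. Superposition: Cmin = C₀·(f + f²).
≈ 10.806 × (0.0891 + 0.0079) ≈ 10.806 × 0.0970 ≈ 1.048 mcg/mL.

1.0 mcg/mL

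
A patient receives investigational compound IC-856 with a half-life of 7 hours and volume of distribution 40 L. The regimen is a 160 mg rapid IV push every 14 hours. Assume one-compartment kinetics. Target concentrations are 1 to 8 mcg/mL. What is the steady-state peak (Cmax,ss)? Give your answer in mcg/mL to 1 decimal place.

5.3 mcg/mL

The dosing interval is 2 half-lives, so f = 2^(−2) = 0.25.
At steady state, R = 1/(1 − 0.25) = 4/3.
Single-dose peak C₀ = D/Vd = 160/40 = 4 mcg/mL.
Steady-state peak Cmax,ss = C₀·R = 4 × 4/3 ≈ 5.333 mcg/mL.
Peak 5.3 mcg/mL vs MTC 8 mcg/mL: below toxic threshold.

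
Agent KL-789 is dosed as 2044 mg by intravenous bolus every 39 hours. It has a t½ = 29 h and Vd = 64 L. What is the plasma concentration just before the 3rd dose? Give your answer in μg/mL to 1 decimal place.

17.5 μg/mL

f = (1/2)^(τ/t½) = (1/2)^(39/29) ≈ 0.3937.
C₀ = D/Vd = 2044/64 ≈ 31.938 μg/mL.
Before the 3rd dose, 2 doses have been given. Superposition: Cmin = C₀·(f + f²).
≈ 31.938 × (0.3937 + 0.1550) ≈ 31.938 × 0.5487 ≈ 17.524 μg/mL.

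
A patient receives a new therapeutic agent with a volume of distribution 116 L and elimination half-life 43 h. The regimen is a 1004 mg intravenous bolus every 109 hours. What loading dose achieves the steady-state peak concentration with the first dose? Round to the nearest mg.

f = (1/2)^(109/43) ≈ 0.172554; accumulation ratio R = 1/(1−f) ≈ 1.20854.
Loading dose to hit Cmax,ss on first dose: D_load = D_maint·R ≈ 1004 × 1.20854 ≈ 1213.37 mg.

1213 mg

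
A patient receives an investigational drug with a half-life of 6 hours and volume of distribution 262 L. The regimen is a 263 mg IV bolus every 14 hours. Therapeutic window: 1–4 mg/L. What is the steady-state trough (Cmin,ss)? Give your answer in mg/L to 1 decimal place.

0.2 mg/L

k = ln2/t½ = ln2/6 ≈ 0.115525 h⁻¹; fraction remaining f = e^(−kτ) = e^(−0.115525×14) ≈ 0.1984.
Accumulation ratio R = 1/(1 − f) ≈ 1/0.8016 ≈ 1.2475.
Single-dose peak C₀ = D/Vd = 263/262 ≈ 1.004 mg/L.
Cmax,ss = C₀/(1 − f) ≈ 1.004/0.8016 ≈ 1.252 mg/L.
Steady-state trough Cmin,ss = Cmax,ss·f ≈ 1.252 × 0.1984 ≈ 0.248 mg/L.
Trough 0.2 mg/L vs MEC 1 mg/L: subtherapeutic.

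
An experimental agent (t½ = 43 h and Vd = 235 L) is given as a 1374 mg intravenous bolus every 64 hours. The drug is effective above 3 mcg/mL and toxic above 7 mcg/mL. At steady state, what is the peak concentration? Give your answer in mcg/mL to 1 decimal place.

9.1 mcg/mL

Over one 64-h interval, 64/43 ≈ 1.4884 half-lives elapse, leaving f ≈ 0.3564 of each dose.
Accumulation ratio R = 1/(1 − f) ≈ 1/0.6436 ≈ 1.5538.
Single-dose peak C₀ = D/Vd = 1374/235 ≈ 5.847 mcg/mL.
Steady-state peak Cmax,ss = C₀·R ≈ 5.847 × 1.5538 ≈ 9.085 mcg/mL.
Peak 9.1 mcg/mL vs MTC 7 mcg/mL: exceeds toxic threshold.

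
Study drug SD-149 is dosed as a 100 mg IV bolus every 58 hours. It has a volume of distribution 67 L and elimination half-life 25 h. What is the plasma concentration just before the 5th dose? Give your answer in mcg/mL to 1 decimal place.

f = (1/2)^(τ/t½) = (1/2)^(58/25) ≈ 0.2003.
C₀ = D/Vd = 100/67 ≈ 1.493 mcg/mL.
Before the 5th dose, 4 doses have been given. Superposition: Cmin = C₀·(f + f² + … + f^4).
≈ 1.493 × (0.2003 + 0.0401 + 0.0080 + 0.0016) ≈ 1.493 × 0.2500 ≈ 0.373 mcg/mL.

0.4 mcg/mL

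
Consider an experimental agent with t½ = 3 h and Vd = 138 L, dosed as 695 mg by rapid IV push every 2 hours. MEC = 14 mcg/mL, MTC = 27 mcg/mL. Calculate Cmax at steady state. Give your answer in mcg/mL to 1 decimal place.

τ/t½ = 2/3 ≈ 0.66667, so fraction remaining f = (1/2)^(2/3) ≈ 0.6300.
At steady state, accumulation factor R = 1/(1 − e^(−kτ)) ≈ 2.7027.
Each bolus raises the concentration by D/Vd = 695/138 ≈ 5.036 mcg/mL.
Cmax,ss = C₀/(1 − f) ≈ 5.036/0.3700 ≈ 13.611 mcg/mL.
Peak 13.6 mcg/mL vs MTC 27 mcg/mL: below toxic threshold.

13.6 mcg/mL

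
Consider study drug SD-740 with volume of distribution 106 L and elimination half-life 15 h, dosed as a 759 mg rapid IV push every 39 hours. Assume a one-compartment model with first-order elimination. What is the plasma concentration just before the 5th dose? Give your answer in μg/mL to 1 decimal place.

1.4 μg/mL

f = (1/2)^(τ/t½) = (1/2)^(39/15) ≈ 0.1649.
C₀ = D/Vd = 759/106 ≈ 7.160 μg/mL.
Before the 5th dose, 4 doses have been given. Superposition: Cmin = C₀·(f + f² + … + f^4).
≈ 7.160 × (0.1649 + 0.0272 + 0.0045 + 0.0007) ≈ 7.160 × 0.1973 ≈ 1.413 μg/mL.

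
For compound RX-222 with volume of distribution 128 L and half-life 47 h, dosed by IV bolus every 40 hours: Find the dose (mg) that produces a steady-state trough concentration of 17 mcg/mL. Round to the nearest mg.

1749 mg

τ/t½ = 40/47 ≈ 0.85106, so f = (1/2)^(40/47) ≈ 0.554376.
Cmin,ss = (D/Vd)·f/(1−f), so D = Cmin,ss·Vd·(1−f)/f.
D = 17 × 128 × (1−f)/f ≈ 17 × 128 × 0.80383 ≈ 1749.13 mg.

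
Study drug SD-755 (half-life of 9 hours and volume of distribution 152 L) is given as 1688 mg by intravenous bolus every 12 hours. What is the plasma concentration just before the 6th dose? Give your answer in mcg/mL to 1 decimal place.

f = (1/2)^(τ/t½) = (1/2)^(12/9) ≈ 0.3969.
C₀ = D/Vd = 1688/152 ≈ 11.105 mcg/mL.
Before the 6th dose, 5 doses have been given. Superposition: Cmin = C₀·(f + f² + … + f^5).
≈ 11.105 × (0.3969 + 0.1575 + 0.0625 + 0.0248 + 0.0098) ≈ 11.105 × 0.6515 ≈ 7.235 mcg/mL.

7.2 mcg/mL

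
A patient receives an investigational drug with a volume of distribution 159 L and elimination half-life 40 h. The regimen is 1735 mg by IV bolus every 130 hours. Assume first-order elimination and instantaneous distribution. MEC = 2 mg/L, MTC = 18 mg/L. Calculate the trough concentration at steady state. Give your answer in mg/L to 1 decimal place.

1.3 mg/L

k = ln2/t½ = ln2/40 ≈ 0.017329 h⁻¹; fraction remaining f = e^(−kτ) = e^(−0.017329×130) ≈ 0.1051.
Accumulation ratio R = 1/(1 − f) ≈ 1/0.8949 ≈ 1.1174.
Each bolus raises the concentration by D/Vd = 1735/159 ≈ 10.912 mg/L.
Cmax,ss = C₀/(1 − f) ≈ 10.912/0.8949 ≈ 12.194 mg/L.
One interval later, Cmin,ss = Cmax,ss·e^(−kτ) ≈ 12.194 × 0.1051 ≈ 1.282 mg/L.
Trough 1.3 mg/L vs MEC 2 mg/L: subtherapeutic.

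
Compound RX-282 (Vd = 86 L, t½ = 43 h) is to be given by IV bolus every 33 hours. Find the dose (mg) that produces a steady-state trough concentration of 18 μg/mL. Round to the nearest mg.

1087 mg

τ/t½ = 33/43 ≈ 0.76744, so f = (1/2)^(33/43) ≈ 0.587458.
Cmin,ss = (D/Vd)·f/(1−f), so D = Cmin,ss·Vd·(1−f)/f.
D = 18 × 86 × (1−f)/f ≈ 18 × 86 × 0.70225 ≈ 1087.08 mg.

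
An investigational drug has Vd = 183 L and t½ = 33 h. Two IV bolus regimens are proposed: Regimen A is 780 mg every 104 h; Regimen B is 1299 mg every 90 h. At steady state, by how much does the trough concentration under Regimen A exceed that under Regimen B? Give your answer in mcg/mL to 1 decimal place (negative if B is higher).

-0.7 mcg/mL

Regimen A: f = (1/2)^(104/33) ≈ 0.1125; Cmin,ss = (780/183)·f/(1−f) ≈ 0.540 mcg/mL.
Regimen B: f = (1/2)^(90/33) ≈ 0.1510; Cmin,ss = (1299/183)·f/(1−f) ≈ 1.262 mcg/mL.
Difference ≈ 0.540 − 1.262 ≈ -0.722 mcg/mL.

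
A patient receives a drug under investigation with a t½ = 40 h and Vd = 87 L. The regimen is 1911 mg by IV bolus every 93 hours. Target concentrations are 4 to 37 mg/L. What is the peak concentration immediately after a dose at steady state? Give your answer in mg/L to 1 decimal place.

27.4 mg/L

Over one 93-h interval, 93/40 ≈ 2.325 half-lives elapse, leaving f ≈ 0.1996 of each dose.
At steady state, accumulation factor R = 1/(1 − e^(−kτ)) ≈ 1.2494.
Single-dose peak C₀ = D/Vd = 1911/87 ≈ 21.966 mg/L.
Cmax,ss = C₀/(1 − f) ≈ 21.966/0.8004 ≈ 27.444 mg/L.
Peak 27.4 mg/L vs MTC 37 mg/L: below toxic threshold.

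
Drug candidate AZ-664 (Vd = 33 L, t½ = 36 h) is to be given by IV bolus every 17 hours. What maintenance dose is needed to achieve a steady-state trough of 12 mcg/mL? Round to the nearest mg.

τ/t½ = 17/36 ≈ 0.47222, so f = (1/2)^(17/36) ≈ 0.720853.
Cmin,ss = (D/Vd)·f/(1−f), so D = Cmin,ss·Vd·(1−f)/f.
D = 12 × 33 × (1−f)/f ≈ 12 × 33 × 0.38725 ≈ 153.35 mg.

153 mg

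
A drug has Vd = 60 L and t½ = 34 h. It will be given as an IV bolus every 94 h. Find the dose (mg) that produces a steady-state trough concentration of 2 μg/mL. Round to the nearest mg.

τ/t½ = 94/34 ≈ 2.7647, so f = (1/2)^(94/34) ≈ 0.147143.
Cmin,ss = (D/Vd)·f/(1−f), so D = Cmin,ss·Vd·(1−f)/f.
D = 2 × 60 × (1−f)/f ≈ 2 × 60 × 5.79611 ≈ 695.53 mg.

696 mg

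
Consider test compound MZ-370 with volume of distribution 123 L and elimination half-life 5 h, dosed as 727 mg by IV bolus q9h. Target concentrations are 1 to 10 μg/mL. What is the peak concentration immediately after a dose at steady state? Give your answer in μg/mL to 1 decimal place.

8.3 μg/mL

Over one 9-h interval, 9/5 ≈ 1.8 half-lives elapse, leaving f ≈ 0.2872 of each dose.
Accumulation ratio R = 1/(1 − f) ≈ 1/0.7128 ≈ 1.4029.
Single-dose peak C₀ = D/Vd = 727/123 ≈ 5.911 μg/mL.
Cmax,ss = C₀/(1 − f) ≈ 5.911/0.7128 ≈ 8.293 μg/mL.
Peak 8.3 μg/mL vs MTC 10 μg/mL: below toxic threshold.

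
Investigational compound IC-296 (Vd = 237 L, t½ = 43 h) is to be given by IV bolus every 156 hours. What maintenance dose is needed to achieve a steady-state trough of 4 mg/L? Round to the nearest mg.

τ/t½ = 156/43 ≈ 3.6279, so f = (1/2)^(156/43) ≈ 0.080889.
Cmin,ss = (D/Vd)·f/(1−f), so D = Cmin,ss·Vd·(1−f)/f.
D = 4 × 237 × (1−f)/f ≈ 4 × 237 × 11.36262 ≈ 10771.76 mg.

10772 mg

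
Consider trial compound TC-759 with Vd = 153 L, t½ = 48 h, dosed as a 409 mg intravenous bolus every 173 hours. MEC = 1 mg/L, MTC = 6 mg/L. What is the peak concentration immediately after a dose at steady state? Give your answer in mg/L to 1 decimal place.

2.9 mg/L

Over one 173-h interval, 173/48 ≈ 3.6042 half-lives elapse, leaving f ≈ 0.0822 of each dose.
Accumulation ratio R = 1/(1 − f) ≈ 1/0.9178 ≈ 1.0896.
Single-dose peak C₀ = D/Vd = 409/153 ≈ 2.673 mg/L.
Steady-state peak Cmax,ss = C₀·R ≈ 2.673 × 1.0896 ≈ 2.913 mg/L.
Peak 2.9 mg/L vs MTC 6 mg/L: below toxic threshold.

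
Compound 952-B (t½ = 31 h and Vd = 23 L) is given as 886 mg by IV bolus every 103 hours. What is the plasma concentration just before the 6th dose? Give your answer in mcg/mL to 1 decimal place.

f = (1/2)^(τ/t½) = (1/2)^(103/31) ≈ 0.1000.
C₀ = D/Vd = 886/23 ≈ 38.522 mcg/mL.
Before the 6th dose, 5 doses have been given. Superposition: Cmin = C₀·(f + f² + … + f^5).
≈ 38.522 × (0.1000 + 0.0100 + 0.0010 + 0.0001 + 0.0000) ≈ 38.522 × 0.1111 ≈ 4.280 mcg/mL.

4.3 mcg/mL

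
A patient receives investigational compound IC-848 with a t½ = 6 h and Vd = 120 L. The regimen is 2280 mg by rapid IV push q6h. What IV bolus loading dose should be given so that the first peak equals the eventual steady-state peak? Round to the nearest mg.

f = (1/2)^(6/6) ≈ 0.500000; accumulation ratio R = 1/(1−f) ≈ 2.00000.
Loading dose to hit Cmax,ss on first dose: D_load = D_maint·R ≈ 2280 × 2.00000 ≈ 4560.00 mg.

4560 mg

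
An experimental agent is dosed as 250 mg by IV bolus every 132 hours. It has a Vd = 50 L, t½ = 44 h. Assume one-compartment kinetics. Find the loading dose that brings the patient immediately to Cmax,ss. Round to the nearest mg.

f = (1/2)^(132/44) ≈ 0.125000; accumulation ratio R = 1/(1−f) ≈ 1.14286.
Loading dose to hit Cmax,ss on first dose: D_load = D_maint·R ≈ 250 × 1.14286 ≈ 285.71 mg.

286 mg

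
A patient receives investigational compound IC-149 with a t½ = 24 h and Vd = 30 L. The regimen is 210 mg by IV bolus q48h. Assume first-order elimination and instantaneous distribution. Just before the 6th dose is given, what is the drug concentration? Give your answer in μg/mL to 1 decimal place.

f = (1/2)^(τ/t½) = (1/2)^(48/24) ≈ 0.2500.
C₀ = D/Vd = 210/30 ≈ 7.000 μg/mL.
Before the 6th dose, 5 doses have been given. Superposition: Cmin = C₀·(f + f² + … + f^5).
≈ 7.000 × (0.2500 + 0.0625 + 0.0156 + 0.0039 + 0.0010) ≈ 7.000 × 0.3330 ≈ 2.331 μg/mL.

2.3 μg/mL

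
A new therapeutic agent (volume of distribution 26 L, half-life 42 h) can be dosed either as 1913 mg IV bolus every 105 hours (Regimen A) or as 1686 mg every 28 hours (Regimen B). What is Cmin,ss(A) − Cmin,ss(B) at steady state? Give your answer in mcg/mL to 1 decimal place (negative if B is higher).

Regimen A: f = (1/2)^(105/42) ≈ 0.1768; Cmin,ss = (1913/26)·f/(1−f) ≈ 15.802 mcg/mL.
Regimen B: f = (1/2)^(28/42) ≈ 0.6300; Cmin,ss = (1686/26)·f/(1−f) ≈ 110.414 mcg/mL.
Difference ≈ 15.802 − 110.414 ≈ -94.612 mcg/mL.

-94.6 mcg/mL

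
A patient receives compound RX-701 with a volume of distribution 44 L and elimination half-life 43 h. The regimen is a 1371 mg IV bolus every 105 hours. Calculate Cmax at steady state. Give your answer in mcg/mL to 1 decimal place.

Over one 105-h interval, 105/43 ≈ 2.4419 half-lives elapse, leaving f ≈ 0.1840 of each dose.
At steady state, accumulation factor R = 1/(1 − e^(−kτ)) ≈ 1.2255.
Each bolus raises the concentration by D/Vd = 1371/44 ≈ 31.159 mcg/mL.
Steady-state peak Cmax,ss = C₀·R ≈ 31.159 × 1.2255 ≈ 38.185 mcg/mL.

38.2 mcg/mL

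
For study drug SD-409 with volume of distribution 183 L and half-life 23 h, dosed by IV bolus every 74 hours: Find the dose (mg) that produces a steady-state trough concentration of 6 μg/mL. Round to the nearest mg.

9115 mg

τ/t½ = 74/23 ≈ 3.2174, so f = (1/2)^(74/23) ≈ 0.107515.
Cmin,ss = (D/Vd)·f/(1−f), so D = Cmin,ss·Vd·(1−f)/f.
D = 6 × 183 × (1−f)/f ≈ 6 × 183 × 8.30103 ≈ 9114.53 mg.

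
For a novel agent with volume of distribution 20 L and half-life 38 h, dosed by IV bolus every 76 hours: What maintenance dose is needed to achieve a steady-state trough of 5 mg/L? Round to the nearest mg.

300 mg

τ/t½ = 76/38 ≈ 2, so f = (1/2)^(76/38) ≈ 0.250000.
Cmin,ss = (D/Vd)·f/(1−f), so D = Cmin,ss·Vd·(1−f)/f.
D = 5 × 20 × (1−f)/f ≈ 5 × 20 × 3.00000 ≈ 300.00 mg.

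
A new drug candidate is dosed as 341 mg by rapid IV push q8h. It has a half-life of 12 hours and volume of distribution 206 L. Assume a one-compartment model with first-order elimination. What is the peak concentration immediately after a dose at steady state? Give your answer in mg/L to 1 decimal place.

k = ln2/t½ = ln2/12 ≈ 0.057762 h⁻¹; fraction remaining f = e^(−kτ) = e^(−0.057762×8) ≈ 0.6300.
Accumulation ratio R = 1/(1 − f) ≈ 1/0.3700 ≈ 2.7027.
Single-dose peak C₀ = D/Vd = 341/206 ≈ 1.655 mg/L.
Cmax,ss = C₀/(1 − f) ≈ 1.655/0.3700 ≈ 4.473 mg/L.

4.5 mg/L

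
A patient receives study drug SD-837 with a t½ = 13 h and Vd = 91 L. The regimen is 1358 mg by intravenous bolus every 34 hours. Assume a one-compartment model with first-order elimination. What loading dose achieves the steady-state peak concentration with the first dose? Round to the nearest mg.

f = (1/2)^(34/13) ≈ 0.163189; accumulation ratio R = 1/(1−f) ≈ 1.19501.
Loading dose to hit Cmax,ss on first dose: D_load = D_maint·R ≈ 1358 × 1.19501 ≈ 1622.82 mg.

1623 mg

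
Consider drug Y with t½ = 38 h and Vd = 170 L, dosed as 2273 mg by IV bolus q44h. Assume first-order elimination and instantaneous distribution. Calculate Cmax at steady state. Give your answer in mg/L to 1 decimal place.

τ/t½ = 44/38 ≈ 1.1579, so fraction remaining f = (1/2)^(44/38) ≈ 0.4482.
Accumulation ratio R = 1/(1 − f) ≈ 1/0.5518 ≈ 1.8123.
Single-dose peak C₀ = D/Vd = 2273/170 ≈ 13.371 mg/L.
Cmax,ss = C₀/(1 − f) ≈ 13.371/0.5518 ≈ 24.232 mg/L.

24.2 mg/L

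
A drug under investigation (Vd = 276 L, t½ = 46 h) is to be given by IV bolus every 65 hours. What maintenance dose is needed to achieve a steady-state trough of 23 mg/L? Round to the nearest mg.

τ/t½ = 65/46 ≈ 1.413, so f = (1/2)^(65/46) ≈ 0.375519.
Cmin,ss = (D/Vd)·f/(1−f), so D = Cmin,ss·Vd·(1−f)/f.
D = 23 × 276 × (1−f)/f ≈ 23 × 276 × 1.66298 ≈ 10556.60 mg.

10557 mg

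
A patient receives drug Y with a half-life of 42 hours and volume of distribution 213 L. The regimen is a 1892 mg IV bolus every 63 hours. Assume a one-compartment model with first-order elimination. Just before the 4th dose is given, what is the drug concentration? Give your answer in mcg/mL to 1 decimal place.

f = (1/2)^(τ/t½) = (1/2)^(63/42) ≈ 0.3536.
C₀ = D/Vd = 1892/213 ≈ 8.883 mcg/mL.
Before the 4th dose, 3 doses have been given. Superposition: Cmin = C₀·(f + f² + … + f^3).
≈ 8.883 × (0.3536 + 0.1250 + 0.0442) ≈ 8.883 × 0.5228 ≈ 4.644 mcg/mL.

4.6 mcg/mL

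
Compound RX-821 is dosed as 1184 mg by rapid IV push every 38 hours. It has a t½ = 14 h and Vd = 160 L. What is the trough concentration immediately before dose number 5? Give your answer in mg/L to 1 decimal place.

f = (1/2)^(τ/t½) = (1/2)^(38/14) ≈ 0.1524.
C₀ = D/Vd = 1184/160 ≈ 7.400 mg/L.
Before the 5th dose, 4 doses have been given. Superposition: Cmin = C₀·(f + f² + … + f^4).
≈ 7.400 × (0.1524 + 0.0232 + 0.0035 + 0.0005) ≈ 7.400 × 0.1796 ≈ 1.329 mg/L.

1.3 mg/L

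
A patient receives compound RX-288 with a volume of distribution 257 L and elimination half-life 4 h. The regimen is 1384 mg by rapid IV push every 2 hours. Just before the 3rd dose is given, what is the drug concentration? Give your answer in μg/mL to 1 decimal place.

6.5 μg/mL

f = (1/2)^(τ/t½) = (1/2)^(2/4) ≈ 0.7071.
C₀ = D/Vd = 1384/257 ≈ 5.385 μg/mL.
Before the 3rd dose, 2 doses have been given. Superposition: Cmin = C₀·(f + f²).
≈ 5.385 × (0.7071 + 0.5000) ≈ 5.385 × 1.2071 ≈ 6.500 μg/mL.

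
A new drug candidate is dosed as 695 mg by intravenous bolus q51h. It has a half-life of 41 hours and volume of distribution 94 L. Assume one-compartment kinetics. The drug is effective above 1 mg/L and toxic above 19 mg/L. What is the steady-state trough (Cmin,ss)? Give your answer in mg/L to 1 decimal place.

k = ln2/t½ = ln2/41 ≈ 0.016906 h⁻¹; fraction remaining f = e^(−kτ) = e^(−0.016906×51) ≈ 0.4222.
Each bolus raises the concentration by D/Vd = 695/94 ≈ 7.394 mg/L.
Steady-state trough Cmin,ss = C₀·f/(1−f) ≈ 7.394 × 0.4222/0.5778 ≈ 5.403 mg/L.
Trough 5.4 mg/L vs MEC 1 mg/L: adequate.

5.4 mg/L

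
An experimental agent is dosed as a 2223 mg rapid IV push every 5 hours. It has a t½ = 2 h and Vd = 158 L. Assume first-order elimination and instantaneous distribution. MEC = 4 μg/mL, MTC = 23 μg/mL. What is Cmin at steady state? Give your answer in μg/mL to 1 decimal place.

3.0 μg/mL

Over one 5-h interval, 5/2 ≈ 2.5 half-lives elapse, leaving f ≈ 0.1768 of each dose.
Accumulation ratio R = 1/(1 − f) ≈ 1/0.8232 ≈ 1.2148.
Each bolus raises the concentration by D/Vd = 2223/158 ≈ 14.070 μg/mL.
Steady-state peak Cmax,ss = C₀·R ≈ 14.070 × 1.2148 ≈ 17.092 μg/mL.
One interval later, Cmin,ss = Cmax,ss·e^(−kτ) ≈ 17.092 × 0.1768 ≈ 3.022 μg/mL.
Trough 3.0 μg/mL vs MEC 4 μg/mL: subtherapeutic.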